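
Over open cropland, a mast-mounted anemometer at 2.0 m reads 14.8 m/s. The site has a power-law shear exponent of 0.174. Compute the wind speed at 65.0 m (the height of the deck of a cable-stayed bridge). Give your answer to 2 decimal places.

Power-law profile: V₂ = V₁ · (z₂/z₁)^α
V₂ = 14.8 × (65.0/2.0)^0.174 = 14.8 × (32.5000)^0.174
    = 14.8 × 1.8326 = 27.1225 m/s

27.12 m/s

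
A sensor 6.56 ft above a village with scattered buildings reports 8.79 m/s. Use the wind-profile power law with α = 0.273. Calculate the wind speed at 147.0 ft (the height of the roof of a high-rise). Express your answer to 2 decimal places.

20.54 m/s

Power-law profile: V₂ = V₁ · (z₂/z₁)^α
V₂ = 8.79 × (147.0/6.56)^0.273 = 8.79 × (22.4085)^0.273
    = 8.79 × 2.3370 = 20.5424 m/s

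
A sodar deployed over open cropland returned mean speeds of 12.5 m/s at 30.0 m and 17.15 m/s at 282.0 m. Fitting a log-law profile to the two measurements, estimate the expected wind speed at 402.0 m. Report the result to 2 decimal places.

17.89 m/s

Log law: V ∝ ln(z/z₀). From the pair, with r = V₁/V₂ = 0.72886,
ln z₀ = (ln z₁ − r·ln z₂)/(1 − r) = (3.4012 − 0.72886×5.6419)/0.27114 = -2.6222 → z₀ = 0.07264 m
V₃ = V₁ · ln(z₃/z₀)/ln(z₁/z₀) = 12.5 × 8.6187/6.0234 = 17.8858 m/s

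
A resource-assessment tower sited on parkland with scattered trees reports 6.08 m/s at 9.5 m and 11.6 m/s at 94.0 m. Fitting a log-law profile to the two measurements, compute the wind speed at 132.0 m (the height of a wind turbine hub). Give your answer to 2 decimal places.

12.42 m/s

Log law: V ∝ ln(z/z₀). From the pair, with r = V₁/V₂ = 0.52414,
ln z₀ = (ln z₁ − r·ln z₂)/(1 − r) = (2.2513 − 0.52414×4.5433)/0.47586 = -0.2732 → z₀ = 0.7609 m
V₃ = V₁ · ln(z₃/z₀)/ln(z₁/z₀) = 6.08 × 5.1560/2.5245 = 12.4177 m/s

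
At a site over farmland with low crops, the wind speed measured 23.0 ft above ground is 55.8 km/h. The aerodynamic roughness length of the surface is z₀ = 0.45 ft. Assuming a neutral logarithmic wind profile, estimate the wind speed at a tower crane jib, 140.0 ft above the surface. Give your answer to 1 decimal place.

81.4 km/h

Log law: V(z) ∝ ln(z/z₀), so V₂/V₁ = ln(z₂/z₀) / ln(z₁/z₀).
ln(140.0/0.45) = 5.7402, ln(23.0/0.45) = 3.9340
V₂ = 55.8 × 5.7402/3.9340 = 55.8 × 1.4591 = 81.4185 km/h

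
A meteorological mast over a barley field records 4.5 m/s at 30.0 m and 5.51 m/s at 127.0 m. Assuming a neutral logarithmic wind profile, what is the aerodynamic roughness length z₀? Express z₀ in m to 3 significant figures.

z₀ ≈ 0.0484 m

Log law: V(z) ∝ ln(z/z₀). With r = V₁/V₂ = 4.5/5.51 = 0.81670,
r · ln(z₂/z₀) = ln(z₁/z₀) ⇒ ln z₀ = (ln z₁ − r·ln z₂)/(1 − r)
ln z₀ = (3.40120 − 0.81670×4.84419) / 0.18330 = -3.0280
z₀ = exp(-3.0280) = 0.04841 m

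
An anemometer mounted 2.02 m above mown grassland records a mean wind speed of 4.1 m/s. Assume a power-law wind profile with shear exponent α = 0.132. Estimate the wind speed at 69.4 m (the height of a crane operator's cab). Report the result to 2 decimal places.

6.54 m/s

Power-law profile: V₂ = V₁ · (z₂/z₁)^α
V₂ = 4.1 × (69.4/2.02)^0.132 = 4.1 × (34.3564)^0.132
    = 4.1 × 1.5950 = 6.5394 m/s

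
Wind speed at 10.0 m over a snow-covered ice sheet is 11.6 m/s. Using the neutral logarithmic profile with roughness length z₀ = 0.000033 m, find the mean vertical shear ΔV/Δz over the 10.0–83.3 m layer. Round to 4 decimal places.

0.0266 m/s/m

Log law: V₂ = V₁ · ln(z₂/z₀)/ln(z₁/z₀) = 11.6 × 14.7415/12.6216 = 13.5483 m/s
ΔV/Δz = (13.5483 − 11.6)/(83.3 − 10.0) = 1.9483/73.3000 = 0.02658 m/s/m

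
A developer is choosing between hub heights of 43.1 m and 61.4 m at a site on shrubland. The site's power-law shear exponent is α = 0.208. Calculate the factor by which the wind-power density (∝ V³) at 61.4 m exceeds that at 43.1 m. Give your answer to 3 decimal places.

Speed ratio: V_B/V_A = (z_B/z_A)^α = (61.4/43.1)^0.208 = (1.4246)^0.208 = 1.07639
Power-density ratio: P_B/P_A = (V_B/V_A)³ = (1.07639)³ = 1.24711

1.247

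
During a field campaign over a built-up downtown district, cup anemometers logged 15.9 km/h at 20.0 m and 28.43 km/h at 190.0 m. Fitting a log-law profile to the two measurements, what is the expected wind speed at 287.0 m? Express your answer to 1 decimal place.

Log law: V ∝ ln(z/z₀). From the pair, with r = V₁/V₂ = 0.55927,
ln z₀ = (ln z₁ − r·ln z₂)/(1 − r) = (2.9957 − 0.55927×5.2470)/0.44073 = 0.1389 → z₀ = 1.149 m
V₃ = V₁ · ln(z₃/z₀)/ln(z₁/z₀) = 15.9 × 5.5205/2.8568 = 30.7256 km/h

30.7 km/h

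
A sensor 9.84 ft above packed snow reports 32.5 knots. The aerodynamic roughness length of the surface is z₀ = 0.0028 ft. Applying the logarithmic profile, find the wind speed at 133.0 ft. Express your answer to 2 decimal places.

42.87 knots

Log law: V(z) ∝ ln(z/z₀), so V₂/V₁ = ln(z₂/z₀) / ln(z₁/z₀).
ln(133.0/0.0028) = 10.7685, ln(9.84/0.0028) = 8.1646
V₂ = 32.5 × 10.7685/8.1646 = 32.5 × 1.3189 = 42.8651 knots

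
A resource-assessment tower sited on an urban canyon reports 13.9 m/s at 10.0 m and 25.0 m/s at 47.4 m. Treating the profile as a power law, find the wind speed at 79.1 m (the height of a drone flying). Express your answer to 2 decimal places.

30.33 m/s

First find α: α = ln(V₂/V₁)/ln(z₂/z₁) = ln(25.0/13.9)/ln(47.4/10.0) = 0.58699/1.55604 = 0.3772
Extrapolate from 47.4 m to 79.1 m: V₃ = 25.0 × (79.1/47.4)^0.3772 = 25.0 × 1.2131 = 30.3274 m/s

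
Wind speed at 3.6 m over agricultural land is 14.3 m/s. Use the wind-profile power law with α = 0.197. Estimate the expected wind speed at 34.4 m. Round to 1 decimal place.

22.3 m/s

Power-law profile: V₂ = V₁ · (z₂/z₁)^α
V₂ = 14.3 × (34.4/3.6)^0.197 = 14.3 × (9.5556)^0.197
    = 14.3 × 1.5599 = 22.3073 m/s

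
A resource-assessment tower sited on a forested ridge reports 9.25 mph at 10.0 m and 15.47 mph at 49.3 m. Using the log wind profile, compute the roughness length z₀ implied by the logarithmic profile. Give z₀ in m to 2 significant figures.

Log law: V(z) ∝ ln(z/z₀). With r = V₁/V₂ = 9.25/15.47 = 0.59793,
r · ln(z₂/z₀) = ln(z₁/z₀) ⇒ ln z₀ = (ln z₁ − r·ln z₂)/(1 − r)
ln z₀ = (2.30259 − 0.59793×3.89792) / 0.40207 = -0.0699
z₀ = exp(-0.0699) = 0.9325 m

z₀ ≈ 0.93 m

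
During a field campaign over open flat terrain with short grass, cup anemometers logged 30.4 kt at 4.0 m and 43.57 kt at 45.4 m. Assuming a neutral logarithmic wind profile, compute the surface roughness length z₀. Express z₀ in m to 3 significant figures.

z₀ ≈ 0.0147 m

Log law: V(z) ∝ ln(z/z₀). With r = V₁/V₂ = 30.4/43.57 = 0.69773,
r · ln(z₂/z₀) = ln(z₁/z₀) ⇒ ln z₀ = (ln z₁ − r·ln z₂)/(1 − r)
ln z₀ = (1.38629 − 0.69773×3.81551) / 0.30227 = -4.2210
z₀ = exp(-4.2210) = 0.01468 m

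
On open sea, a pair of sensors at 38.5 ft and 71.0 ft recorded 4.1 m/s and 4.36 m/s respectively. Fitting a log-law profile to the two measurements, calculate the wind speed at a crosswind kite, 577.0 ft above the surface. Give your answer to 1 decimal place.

5.3 m/s

Log law: V ∝ ln(z/z₀). From the pair, with r = V₁/V₂ = 0.94037,
ln z₀ = (ln z₁ − r·ln z₂)/(1 − r) = (3.6507 − 0.94037×4.2627)/0.05963 = -6.0005 → z₀ = 0.002478 ft
V₃ = V₁ · ln(z₃/z₀)/ln(z₁/z₀) = 4.1 × 12.3583/9.6511 = 5.2501 m/s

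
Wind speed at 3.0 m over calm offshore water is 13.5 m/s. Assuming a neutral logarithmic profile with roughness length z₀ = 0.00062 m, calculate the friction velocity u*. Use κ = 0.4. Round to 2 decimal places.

u* ≈ 0.64 m/s

Log law: V(z) = (u*/κ) · ln(z/z₀) ⇒ u* = κ · V / ln(z/z₀)
u* = 0.4 × 13.5 / ln(3.0/0.00062) = 0.4 × 13.5 / 8.4844
   = 5.4000 / 8.4844 = 0.6365 m/s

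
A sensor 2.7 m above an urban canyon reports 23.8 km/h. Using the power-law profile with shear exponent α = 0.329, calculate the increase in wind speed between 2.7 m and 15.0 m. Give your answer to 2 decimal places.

18.04 km/h

Power law: V₂ = V₁ · (z₂/z₁)^α = 23.8 × (5.5556)^0.329 = 41.8401 km/h
ΔV = 41.8401 − 23.8 = 18.0401 km/h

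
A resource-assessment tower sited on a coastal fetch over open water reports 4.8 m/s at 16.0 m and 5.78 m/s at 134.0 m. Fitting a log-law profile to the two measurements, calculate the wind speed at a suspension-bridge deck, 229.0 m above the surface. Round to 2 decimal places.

6.03 m/s

Log law: V ∝ ln(z/z₀). From the pair, with r = V₁/V₂ = 0.83045,
ln z₀ = (ln z₁ − r·ln z₂)/(1 − r) = (2.7726 − 0.83045×4.8978)/0.16955 = -7.6368 → z₀ = 0.0004824 m
V₃ = V₁ · ln(z₃/z₀)/ln(z₁/z₀) = 4.8 × 13.0705/10.4094 = 6.0271 m/s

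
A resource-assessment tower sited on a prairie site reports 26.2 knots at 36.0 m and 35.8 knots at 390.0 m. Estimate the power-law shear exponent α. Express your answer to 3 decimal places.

Power law: V₂/V₁ = (z₂/z₁)^α ⇒ α = ln(V₂/V₁) / ln(z₂/z₁)
α = ln(35.8/26.2) / ln(390.0/36.0) = ln(1.3664) / ln(10.8333)
  = 0.31219 / 2.38263 = 0.13103

α ≈ 0.131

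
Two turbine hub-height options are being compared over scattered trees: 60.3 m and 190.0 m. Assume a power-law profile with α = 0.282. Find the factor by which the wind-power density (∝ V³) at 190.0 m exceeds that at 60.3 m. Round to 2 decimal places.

Speed ratio: V_B/V_A = (z_B/z_A)^α = (190.0/60.3)^0.282 = (3.1509)^0.282 = 1.38216
Power-density ratio: P_B/P_A = (V_B/V_A)³ = (1.38216)³ = 2.64044

2.64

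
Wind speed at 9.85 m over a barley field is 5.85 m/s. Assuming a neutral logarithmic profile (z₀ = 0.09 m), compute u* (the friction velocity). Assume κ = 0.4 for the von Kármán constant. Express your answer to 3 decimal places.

Log law: V(z) = (u*/κ) · ln(z/z₀) ⇒ u* = κ · V / ln(z/z₀)
u* = 0.4 × 5.85 / ln(9.85/0.09) = 0.4 × 5.85 / 4.6954
   = 2.3400 / 4.6954 = 0.4984 m/s

u* ≈ 0.498 m/s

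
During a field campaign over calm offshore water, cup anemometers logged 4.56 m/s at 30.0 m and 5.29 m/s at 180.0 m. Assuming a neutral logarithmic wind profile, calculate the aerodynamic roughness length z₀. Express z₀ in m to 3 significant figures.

z₀ ≈ 0.000413 m

Log law: V(z) ∝ ln(z/z₀). With r = V₁/V₂ = 4.56/5.29 = 0.86200,
r · ln(z₂/z₀) = ln(z₁/z₀) ⇒ ln z₀ = (ln z₁ − r·ln z₂)/(1 − r)
ln z₀ = (3.40120 − 0.86200×5.19296) / 0.13800 = -7.7912
z₀ = exp(-7.7912) = 0.0004134 m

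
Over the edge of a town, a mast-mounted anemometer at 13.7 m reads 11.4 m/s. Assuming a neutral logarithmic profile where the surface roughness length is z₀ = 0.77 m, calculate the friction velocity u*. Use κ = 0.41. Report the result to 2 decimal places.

u* ≈ 1.62 m/s

Log law: V(z) = (u*/κ) · ln(z/z₀) ⇒ u* = κ · V / ln(z/z₀)
u* = 0.41 × 11.4 / ln(13.7/0.77) = 0.41 × 11.4 / 2.8788
   = 4.6740 / 2.8788 = 1.6236 m/s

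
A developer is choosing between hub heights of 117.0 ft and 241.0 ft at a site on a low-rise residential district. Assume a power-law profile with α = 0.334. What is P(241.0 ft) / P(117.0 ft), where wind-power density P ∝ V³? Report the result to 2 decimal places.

Speed ratio: V_B/V_A = (z_B/z_A)^α = (241.0/117.0)^0.334 = (2.0598)^0.334 = 1.27297
Power-density ratio: P_B/P_A = (V_B/V_A)³ = (1.27297)³ = 2.06281

2.06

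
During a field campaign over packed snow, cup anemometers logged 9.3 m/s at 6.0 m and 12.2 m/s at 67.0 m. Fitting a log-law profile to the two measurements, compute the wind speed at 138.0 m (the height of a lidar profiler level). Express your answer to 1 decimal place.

Log law: V ∝ ln(z/z₀). From the pair, with r = V₁/V₂ = 0.76230,
ln z₀ = (ln z₁ − r·ln z₂)/(1 − r) = (1.7918 − 0.76230×4.2047)/0.23770 = -5.9463 → z₀ = 0.002616 m
V₃ = V₁ · ln(z₃/z₀)/ln(z₁/z₀) = 9.3 × 10.8735/7.7380 = 13.0684 m/s

13.1 m/s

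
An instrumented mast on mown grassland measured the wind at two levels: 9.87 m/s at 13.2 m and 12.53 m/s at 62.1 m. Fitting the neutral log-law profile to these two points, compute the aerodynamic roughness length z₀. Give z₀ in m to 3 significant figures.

Log law: V(z) ∝ ln(z/z₀). With r = V₁/V₂ = 9.87/12.53 = 0.78771,
r · ln(z₂/z₀) = ln(z₁/z₀) ⇒ ln z₀ = (ln z₁ − r·ln z₂)/(1 − r)
ln z₀ = (2.58022 − 0.78771×4.12875) / 0.21229 = -3.1656
z₀ = exp(-3.1656) = 0.04219 m

z₀ ≈ 0.0422 m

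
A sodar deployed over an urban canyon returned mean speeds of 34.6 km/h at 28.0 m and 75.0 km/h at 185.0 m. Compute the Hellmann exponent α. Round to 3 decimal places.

α ≈ 0.410

Power law: V₂/V₁ = (z₂/z₁)^α ⇒ α = ln(V₂/V₁) / ln(z₂/z₁)
α = ln(75.0/34.6) / ln(185.0/28.0) = ln(2.1676) / ln(6.6071)
  = 0.77363 / 1.88815 = 0.40973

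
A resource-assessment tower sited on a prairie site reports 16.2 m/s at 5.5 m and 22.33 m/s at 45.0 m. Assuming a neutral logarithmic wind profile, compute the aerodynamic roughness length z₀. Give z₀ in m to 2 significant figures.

Log law: V(z) ∝ ln(z/z₀). With r = V₁/V₂ = 16.2/22.33 = 0.72548,
r · ln(z₂/z₀) = ln(z₁/z₀) ⇒ ln z₀ = (ln z₁ − r·ln z₂)/(1 − r)
ln z₀ = (1.70475 − 0.72548×3.80666) / 0.27452 = -3.8501
z₀ = exp(-3.8501) = 0.02128 m

z₀ ≈ 0.021 m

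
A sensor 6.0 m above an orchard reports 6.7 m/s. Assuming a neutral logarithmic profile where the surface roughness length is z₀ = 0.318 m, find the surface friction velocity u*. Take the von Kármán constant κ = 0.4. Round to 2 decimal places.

Log law: V(z) = (u*/κ) · ln(z/z₀) ⇒ u* = κ · V / ln(z/z₀)
u* = 0.4 × 6.7 / ln(6.0/0.318) = 0.4 × 6.7 / 2.9375
   = 2.6800 / 2.9375 = 0.9124 m/s

u* ≈ 0.91 m/s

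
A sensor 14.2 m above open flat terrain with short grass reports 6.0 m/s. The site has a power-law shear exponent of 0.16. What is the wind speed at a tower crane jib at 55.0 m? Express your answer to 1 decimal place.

Power-law profile: V₂ = V₁ · (z₂/z₁)^α
V₂ = 6.0 × (55.0/14.2)^0.16 = 6.0 × (3.8732)^0.16
    = 6.0 × 1.2419 = 7.4515 m/s

7.5 m/s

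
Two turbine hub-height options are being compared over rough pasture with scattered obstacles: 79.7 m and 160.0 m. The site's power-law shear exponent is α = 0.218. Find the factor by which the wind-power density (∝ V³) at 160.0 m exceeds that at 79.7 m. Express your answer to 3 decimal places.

Speed ratio: V_B/V_A = (z_B/z_A)^α = (160.0/79.7)^0.218 = (2.0075)^0.218 = 1.16407
Power-density ratio: P_B/P_A = (V_B/V_A)³ = (1.16407)³ = 1.57740

1.577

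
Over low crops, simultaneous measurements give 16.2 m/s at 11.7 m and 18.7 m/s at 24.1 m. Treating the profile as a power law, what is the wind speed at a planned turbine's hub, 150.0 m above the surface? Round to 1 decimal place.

26.9 m/s

First find α: α = ln(V₂/V₁)/ln(z₂/z₁) = ln(18.7/16.2)/ln(24.1/11.7) = 0.14351/0.72262 = 0.1986
Extrapolate from 24.1 m to 150.0 m: V₃ = 18.7 × (150.0/24.1)^0.1986 = 18.7 × 1.4378 = 26.8871 m/s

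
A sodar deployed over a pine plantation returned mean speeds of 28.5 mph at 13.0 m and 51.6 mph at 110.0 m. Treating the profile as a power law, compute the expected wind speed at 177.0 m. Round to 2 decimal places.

First find α: α = ln(V₂/V₁)/ln(z₂/z₁) = ln(51.6/28.5)/ln(110.0/13.0) = 0.59362/2.13553 = 0.2780
Extrapolate from 110.0 m to 177.0 m: V₃ = 51.6 × (177.0/110.0)^0.2780 = 51.6 × 1.1414 = 58.8943 mph

58.89 mph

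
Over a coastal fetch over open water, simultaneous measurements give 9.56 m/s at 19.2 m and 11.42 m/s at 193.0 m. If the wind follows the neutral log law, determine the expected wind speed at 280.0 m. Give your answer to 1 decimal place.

11.7 m/s

Log law: V ∝ ln(z/z₀). From the pair, with r = V₁/V₂ = 0.83713,
ln z₀ = (ln z₁ − r·ln z₂)/(1 − r) = (2.9549 − 0.83713×5.2627)/0.16287 = -8.9066 → z₀ = 0.0001355 m
V₃ = V₁ · ln(z₃/z₀)/ln(z₁/z₀) = 9.56 × 14.5414/11.8615 = 11.7199 m/s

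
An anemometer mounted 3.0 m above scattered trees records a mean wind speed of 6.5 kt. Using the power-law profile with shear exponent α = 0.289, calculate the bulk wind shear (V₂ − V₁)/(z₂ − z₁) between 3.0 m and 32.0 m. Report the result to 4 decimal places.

0.2201 kt/m

Power law: V₂ = V₁ · (z₂/z₁)^α = 6.5 × (10.6667)^0.289 = 12.8829 kt
ΔV/Δz = (12.8829 − 6.5)/(32.0 − 3.0) = 6.3829/29.0000 = 0.22010 kt/m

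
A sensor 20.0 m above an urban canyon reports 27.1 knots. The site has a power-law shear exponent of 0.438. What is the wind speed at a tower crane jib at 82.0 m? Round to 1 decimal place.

50.3 knots

Power-law profile: V₂ = V₁ · (z₂/z₁)^α
V₂ = 27.1 × (82.0/20.0)^0.438 = 27.1 × (4.1000)^0.438
    = 27.1 × 1.8552 = 50.2769 knots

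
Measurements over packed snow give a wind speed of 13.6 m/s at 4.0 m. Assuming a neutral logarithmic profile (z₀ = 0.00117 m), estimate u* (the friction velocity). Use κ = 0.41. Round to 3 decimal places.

Log law: V(z) = (u*/κ) · ln(z/z₀) ⇒ u* = κ · V / ln(z/z₀)
u* = 0.41 × 13.6 / ln(4.0/0.00117) = 0.41 × 13.6 / 8.1370
   = 5.5760 / 8.1370 = 0.6853 m/s

u* ≈ 0.685 m/s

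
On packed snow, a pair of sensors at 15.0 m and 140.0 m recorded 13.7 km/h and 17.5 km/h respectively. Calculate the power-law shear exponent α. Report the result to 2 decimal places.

α ≈ 0.11

Power law: V₂/V₁ = (z₂/z₁)^α ⇒ α = ln(V₂/V₁) / ln(z₂/z₁)
α = ln(17.5/13.7) / ln(140.0/15.0) = ln(1.2774) / ln(9.3333)
  = 0.24481 / 2.23359 = 0.10960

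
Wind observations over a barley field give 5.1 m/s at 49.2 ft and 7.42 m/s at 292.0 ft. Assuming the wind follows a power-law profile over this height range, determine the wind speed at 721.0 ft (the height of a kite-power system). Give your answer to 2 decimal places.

First find α: α = ln(V₂/V₁)/ln(z₂/z₁) = ln(7.42/5.1)/ln(292.0/49.2) = 0.37494/1.78086 = 0.2105
Extrapolate from 292.0 ft to 721.0 ft: V₃ = 7.42 × (721.0/292.0)^0.2105 = 7.42 × 1.2096 = 8.9753 m/s

8.98 m/s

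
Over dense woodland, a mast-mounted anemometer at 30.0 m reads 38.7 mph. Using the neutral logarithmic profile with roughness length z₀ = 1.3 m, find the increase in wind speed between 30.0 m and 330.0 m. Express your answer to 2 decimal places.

29.56 mph

Log law: V₂ = V₁ · ln(z₂/z₀)/ln(z₁/z₀) = 38.7 × 5.5367/3.1388 = 68.2647 mph
ΔV = 68.2647 − 38.7 = 29.5647 mph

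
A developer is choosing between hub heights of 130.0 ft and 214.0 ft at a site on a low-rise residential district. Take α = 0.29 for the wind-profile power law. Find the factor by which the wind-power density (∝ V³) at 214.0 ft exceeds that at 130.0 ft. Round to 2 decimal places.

1.54

Speed ratio: V_B/V_A = (z_B/z_A)^α = (214.0/130.0)^0.29 = (1.6462)^0.29 = 1.15552
Power-density ratio: P_B/P_A = (V_B/V_A)³ = (1.15552)³ = 1.54287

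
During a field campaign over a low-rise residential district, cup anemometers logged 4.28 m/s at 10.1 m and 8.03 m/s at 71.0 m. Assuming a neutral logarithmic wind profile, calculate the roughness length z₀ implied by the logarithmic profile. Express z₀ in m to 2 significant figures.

z₀ ≈ 1.1 m

Log law: V(z) ∝ ln(z/z₀). With r = V₁/V₂ = 4.28/8.03 = 0.53300,
r · ln(z₂/z₀) = ln(z₁/z₀) ⇒ ln z₀ = (ln z₁ − r·ln z₂)/(1 − r)
ln z₀ = (2.31254 − 0.53300×4.26268) / 0.46700 = 0.0868
z₀ = exp(0.0868) = 1.091 m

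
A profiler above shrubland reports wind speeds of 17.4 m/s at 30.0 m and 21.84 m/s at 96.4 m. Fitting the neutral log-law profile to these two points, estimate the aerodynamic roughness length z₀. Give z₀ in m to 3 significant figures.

z₀ ≈ 0.309 m

Log law: V(z) ∝ ln(z/z₀). With r = V₁/V₂ = 17.4/21.84 = 0.79670,
r · ln(z₂/z₀) = ln(z₁/z₀) ⇒ ln z₀ = (ln z₁ − r·ln z₂)/(1 − r)
ln z₀ = (3.40120 − 0.79670×4.56851) / 0.20330 = -1.1734
z₀ = exp(-1.1734) = 0.3093 m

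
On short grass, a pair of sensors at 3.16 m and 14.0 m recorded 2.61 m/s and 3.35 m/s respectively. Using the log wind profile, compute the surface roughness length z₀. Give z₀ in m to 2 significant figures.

Log law: V(z) ∝ ln(z/z₀). With r = V₁/V₂ = 2.61/3.35 = 0.77910,
r · ln(z₂/z₀) = ln(z₁/z₀) ⇒ ln z₀ = (ln z₁ − r·ln z₂)/(1 − r)
ln z₀ = (1.15057 − 0.77910×2.63906) / 0.22090 = -4.0994
z₀ = exp(-4.0994) = 0.01658 m

z₀ ≈ 0.017 m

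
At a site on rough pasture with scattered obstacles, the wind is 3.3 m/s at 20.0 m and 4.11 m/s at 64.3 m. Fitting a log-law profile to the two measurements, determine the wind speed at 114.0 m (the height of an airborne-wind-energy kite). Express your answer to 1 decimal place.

Log law: V ∝ ln(z/z₀). From the pair, with r = V₁/V₂ = 0.80292,
ln z₀ = (ln z₁ − r·ln z₂)/(1 − r) = (2.9957 − 0.80292×4.1636)/0.19708 = -1.7621 → z₀ = 0.1717 m
V₃ = V₁ · ln(z₃/z₀)/ln(z₁/z₀) = 3.3 × 6.4983/4.7578 = 4.5072 m/s

4.5 m/s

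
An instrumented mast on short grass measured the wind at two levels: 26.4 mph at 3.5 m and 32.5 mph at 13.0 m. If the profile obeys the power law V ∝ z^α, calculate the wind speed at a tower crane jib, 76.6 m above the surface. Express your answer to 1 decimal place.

43.0 mph

First find α: α = ln(V₂/V₁)/ln(z₂/z₁) = ln(32.5/26.4)/ln(13.0/3.5) = 0.20788/1.31219 = 0.1584
Extrapolate from 13.0 m to 76.6 m: V₃ = 32.5 × (76.6/13.0)^0.1584 = 32.5 × 1.3244 = 43.0439 mph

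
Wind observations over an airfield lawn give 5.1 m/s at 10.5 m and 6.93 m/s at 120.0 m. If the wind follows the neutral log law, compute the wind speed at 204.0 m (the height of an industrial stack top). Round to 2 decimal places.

Log law: V ∝ ln(z/z₀). From the pair, with r = V₁/V₂ = 0.73593,
ln z₀ = (ln z₁ − r·ln z₂)/(1 − r) = (2.3514 − 0.73593×4.7875)/0.26407 = -4.4378 → z₀ = 0.01182 m
V₃ = V₁ · ln(z₃/z₀)/ln(z₁/z₀) = 5.1 × 9.7559/6.7892 = 7.3286 m/s

7.33 m/s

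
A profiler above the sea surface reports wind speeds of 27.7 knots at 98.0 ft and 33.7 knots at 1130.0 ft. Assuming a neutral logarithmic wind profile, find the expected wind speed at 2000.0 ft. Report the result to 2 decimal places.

35.10 knots

Log law: V ∝ ln(z/z₀). From the pair, with r = V₁/V₂ = 0.82196,
ln z₀ = (ln z₁ − r·ln z₂)/(1 − r) = (4.5850 − 0.82196×7.0300)/0.17804 = -6.7028 → z₀ = 0.001227 ft
V₃ = V₁ · ln(z₃/z₀)/ln(z₁/z₀) = 27.7 × 14.3037/11.2878 = 35.1011 knots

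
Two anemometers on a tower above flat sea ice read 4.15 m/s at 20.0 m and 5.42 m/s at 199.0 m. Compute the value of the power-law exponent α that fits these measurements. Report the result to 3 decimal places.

Power law: V₂/V₁ = (z₂/z₁)^α ⇒ α = ln(V₂/V₁) / ln(z₂/z₁)
α = ln(5.42/4.15) / ln(199.0/20.0) = ln(1.3060) / ln(9.9500)
  = 0.26699 / 2.29757 = 0.11620

α ≈ 0.116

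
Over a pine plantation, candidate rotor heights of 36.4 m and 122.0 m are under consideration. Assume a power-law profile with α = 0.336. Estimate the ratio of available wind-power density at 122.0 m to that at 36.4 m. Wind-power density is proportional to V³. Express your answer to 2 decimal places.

Speed ratio: V_B/V_A = (z_B/z_A)^α = (122.0/36.4)^0.336 = (3.3516)^0.336 = 1.50137
Power-density ratio: P_B/P_A = (V_B/V_A)³ = (1.50137)³ = 3.38424

3.38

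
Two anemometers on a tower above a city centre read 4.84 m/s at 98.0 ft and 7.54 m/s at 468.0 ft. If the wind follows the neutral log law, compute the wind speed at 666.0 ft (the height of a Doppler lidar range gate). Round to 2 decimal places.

Log law: V ∝ ln(z/z₀). From the pair, with r = V₁/V₂ = 0.64191,
ln z₀ = (ln z₁ − r·ln z₂)/(1 − r) = (4.5850 − 0.64191×6.1485)/0.35809 = 1.7822 → z₀ = 5.943 ft
V₃ = V₁ · ln(z₃/z₀)/ln(z₁/z₀) = 4.84 × 4.7190/2.8027 = 8.1493 m/s

8.15 m/s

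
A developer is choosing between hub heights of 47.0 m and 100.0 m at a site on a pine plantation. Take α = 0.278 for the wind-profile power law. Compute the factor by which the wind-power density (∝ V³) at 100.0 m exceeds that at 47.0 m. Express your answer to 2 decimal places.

1.88

Speed ratio: V_B/V_A = (z_B/z_A)^α = (100.0/47.0)^0.278 = (2.1277)^0.278 = 1.23355
Power-density ratio: P_B/P_A = (V_B/V_A)³ = (1.23355)³ = 1.87703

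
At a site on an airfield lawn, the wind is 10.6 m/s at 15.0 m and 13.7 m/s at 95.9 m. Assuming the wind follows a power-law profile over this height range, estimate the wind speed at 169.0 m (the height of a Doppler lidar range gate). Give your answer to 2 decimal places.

First find α: α = ln(V₂/V₁)/ln(z₂/z₁) = ln(13.7/10.6)/ln(95.9/15.0) = 0.25654/1.85526 = 0.1383
Extrapolate from 95.9 m to 169.0 m: V₃ = 13.7 × (169.0/95.9)^0.1383 = 13.7 × 1.0815 = 14.8165 m/s

14.82 m/s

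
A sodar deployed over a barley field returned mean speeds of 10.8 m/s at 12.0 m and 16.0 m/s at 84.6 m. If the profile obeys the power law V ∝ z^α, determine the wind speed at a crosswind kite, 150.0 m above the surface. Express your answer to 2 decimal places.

First find α: α = ln(V₂/V₁)/ln(z₂/z₁) = ln(16.0/10.8)/ln(84.6/12.0) = 0.39304/1.95303 = 0.2012
Extrapolate from 84.6 m to 150.0 m: V₃ = 16.0 × (150.0/84.6)^0.2012 = 16.0 × 1.1222 = 17.9546 m/s

17.95 m/s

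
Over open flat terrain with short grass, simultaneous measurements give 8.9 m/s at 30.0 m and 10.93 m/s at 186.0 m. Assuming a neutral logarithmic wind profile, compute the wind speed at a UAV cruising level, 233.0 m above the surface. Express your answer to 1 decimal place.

11.2 m/s

Log law: V ∝ ln(z/z₀). From the pair, with r = V₁/V₂ = 0.81427,
ln z₀ = (ln z₁ − r·ln z₂)/(1 − r) = (3.4012 − 0.81427×5.2257)/0.18573 = -4.5981 → z₀ = 0.01007 m
V₃ = V₁ · ln(z₃/z₀)/ln(z₁/z₀) = 8.9 × 10.0491/7.9993 = 11.1807 m/s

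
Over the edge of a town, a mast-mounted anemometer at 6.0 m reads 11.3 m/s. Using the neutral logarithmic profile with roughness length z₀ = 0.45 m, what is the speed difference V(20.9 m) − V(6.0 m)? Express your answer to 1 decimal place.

5.4 m/s

Log law: V₂ = V₁ · ln(z₂/z₀)/ln(z₁/z₀) = 11.3 × 3.8383/2.5903 = 16.7443 m/s
ΔV = 16.7443 − 11.3 = 5.4443 m/s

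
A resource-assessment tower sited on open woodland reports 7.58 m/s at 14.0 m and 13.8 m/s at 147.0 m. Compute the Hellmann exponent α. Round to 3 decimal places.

Power law: V₂/V₁ = (z₂/z₁)^α ⇒ α = ln(V₂/V₁) / ln(z₂/z₁)
α = ln(13.8/7.58) / ln(147.0/14.0) = ln(1.8206) / ln(10.5000)
  = 0.59916 / 2.35138 = 0.25481

α ≈ 0.255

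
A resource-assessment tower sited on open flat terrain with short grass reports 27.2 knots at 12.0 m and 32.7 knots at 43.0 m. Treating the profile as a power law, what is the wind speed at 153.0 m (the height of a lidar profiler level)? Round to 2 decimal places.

39.27 knots

First find α: α = ln(V₂/V₁)/ln(z₂/z₁) = ln(32.7/27.2)/ln(43.0/12.0) = 0.18416/1.27629 = 0.1443
Extrapolate from 43.0 m to 153.0 m: V₃ = 32.7 × (153.0/43.0)^0.1443 = 32.7 × 1.2010 = 39.2721 knots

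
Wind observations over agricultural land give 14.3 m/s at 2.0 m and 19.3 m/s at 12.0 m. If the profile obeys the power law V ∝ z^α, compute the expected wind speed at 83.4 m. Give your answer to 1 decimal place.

First find α: α = ln(V₂/V₁)/ln(z₂/z₁) = ln(19.3/14.3)/ln(12.0/2.0) = 0.29985/1.79176 = 0.1673
Extrapolate from 12.0 m to 83.4 m: V₃ = 19.3 × (83.4/12.0)^0.1673 = 19.3 × 1.3833 = 26.6969 m/s

26.7 m/s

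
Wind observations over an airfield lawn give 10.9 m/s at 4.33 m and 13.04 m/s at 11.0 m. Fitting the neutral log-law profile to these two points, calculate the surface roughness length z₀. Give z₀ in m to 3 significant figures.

Log law: V(z) ∝ ln(z/z₀). With r = V₁/V₂ = 10.9/13.04 = 0.83589,
r · ln(z₂/z₀) = ln(z₁/z₀) ⇒ ln z₀ = (ln z₁ − r·ln z₂)/(1 − r)
ln z₀ = (1.46557 − 0.83589×2.39790) / 0.16411 = -3.2832
z₀ = exp(-3.2832) = 0.03751 m

z₀ ≈ 0.0375 m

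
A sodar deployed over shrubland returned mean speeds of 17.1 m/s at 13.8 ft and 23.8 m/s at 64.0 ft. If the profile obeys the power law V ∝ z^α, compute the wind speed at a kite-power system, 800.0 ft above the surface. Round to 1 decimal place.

41.0 m/s

First find α: α = ln(V₂/V₁)/ln(z₂/z₁) = ln(23.8/17.1)/ln(64.0/13.8) = 0.33061/1.53421 = 0.2155
Extrapolate from 64.0 ft to 800.0 ft: V₃ = 23.8 × (800.0/64.0)^0.2155 = 23.8 × 1.7233 = 41.0156 m/s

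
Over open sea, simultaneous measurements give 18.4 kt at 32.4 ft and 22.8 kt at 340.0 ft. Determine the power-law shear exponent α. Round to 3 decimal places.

α ≈ 0.091

Power law: V₂/V₁ = (z₂/z₁)^α ⇒ α = ln(V₂/V₁) / ln(z₂/z₁)
α = ln(22.8/18.4) / ln(340.0/32.4) = ln(1.2391) / ln(10.4938)
  = 0.21441 / 2.35079 = 0.09121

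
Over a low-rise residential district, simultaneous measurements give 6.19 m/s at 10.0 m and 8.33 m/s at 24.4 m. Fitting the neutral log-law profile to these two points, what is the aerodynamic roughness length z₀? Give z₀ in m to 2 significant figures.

Log law: V(z) ∝ ln(z/z₀). With r = V₁/V₂ = 6.19/8.33 = 0.74310,
r · ln(z₂/z₀) = ln(z₁/z₀) ⇒ ln z₀ = (ln z₁ − r·ln z₂)/(1 − r)
ln z₀ = (2.30259 − 0.74310×3.19458) / 0.25690 = -0.2775
z₀ = exp(-0.2775) = 0.7576 m

z₀ ≈ 0.76 m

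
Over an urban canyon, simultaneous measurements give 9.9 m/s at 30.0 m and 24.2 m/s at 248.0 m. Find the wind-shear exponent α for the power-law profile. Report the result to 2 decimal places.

Power law: V₂/V₁ = (z₂/z₁)^α ⇒ α = ln(V₂/V₁) / ln(z₂/z₁)
α = ln(24.2/9.9) / ln(248.0/30.0) = ln(2.4444) / ln(8.2667)
  = 0.89382 / 2.11223 = 0.42316

α ≈ 0.42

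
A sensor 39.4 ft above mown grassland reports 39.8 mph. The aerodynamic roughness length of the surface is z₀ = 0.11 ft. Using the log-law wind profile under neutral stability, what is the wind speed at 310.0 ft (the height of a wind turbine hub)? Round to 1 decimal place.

53.8 mph

Log law: V(z) ∝ ln(z/z₀), so V₂/V₁ = ln(z₂/z₀) / ln(z₁/z₀).
ln(310.0/0.11) = 7.9438, ln(39.4/0.11) = 5.8810
V₂ = 39.8 × 7.9438/5.8810 = 39.8 × 1.3508 = 53.7601 mph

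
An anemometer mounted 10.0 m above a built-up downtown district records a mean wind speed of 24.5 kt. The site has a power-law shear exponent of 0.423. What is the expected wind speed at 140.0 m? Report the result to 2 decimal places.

74.81 kt

Power-law profile: V₂ = V₁ · (z₂/z₁)^α
V₂ = 24.5 × (140.0/10.0)^0.423 = 24.5 × (14.0000)^0.423
    = 24.5 × 3.0536 = 74.8132 kt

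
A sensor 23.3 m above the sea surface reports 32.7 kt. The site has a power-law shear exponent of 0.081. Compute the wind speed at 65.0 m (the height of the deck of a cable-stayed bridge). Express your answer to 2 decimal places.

Power-law profile: V₂ = V₁ · (z₂/z₁)^α
V₂ = 32.7 × (65.0/23.3)^0.081 = 32.7 × (2.7897)^0.081
    = 32.7 × 1.0867 = 35.5335 kt

35.53 kt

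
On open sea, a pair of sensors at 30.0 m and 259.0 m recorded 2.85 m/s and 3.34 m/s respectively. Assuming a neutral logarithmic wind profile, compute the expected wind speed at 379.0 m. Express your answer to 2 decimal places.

3.43 m/s

Log law: V ∝ ln(z/z₀). From the pair, with r = V₁/V₂ = 0.85329,
ln z₀ = (ln z₁ − r·ln z₂)/(1 − r) = (3.4012 − 0.85329×5.5568)/0.14671 = -9.1367 → z₀ = 0.0001076 m
V₃ = V₁ · ln(z₃/z₀)/ln(z₁/z₀) = 2.85 × 15.0742/12.5379 = 3.4265 m/s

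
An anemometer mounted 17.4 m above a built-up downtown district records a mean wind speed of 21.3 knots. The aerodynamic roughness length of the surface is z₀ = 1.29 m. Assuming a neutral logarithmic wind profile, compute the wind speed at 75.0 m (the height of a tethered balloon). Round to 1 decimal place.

33.3 knots

Log law: V(z) ∝ ln(z/z₀), so V₂/V₁ = ln(z₂/z₀) / ln(z₁/z₀).
ln(75.0/1.29) = 4.0628, ln(17.4/1.29) = 2.6018
V₂ = 21.3 × 4.0628/2.6018 = 21.3 × 1.5615 = 33.2607 knots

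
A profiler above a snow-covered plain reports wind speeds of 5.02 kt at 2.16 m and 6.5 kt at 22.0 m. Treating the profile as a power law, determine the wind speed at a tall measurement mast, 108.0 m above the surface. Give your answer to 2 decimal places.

7.76 kt

First find α: α = ln(V₂/V₁)/ln(z₂/z₁) = ln(6.5/5.02)/ln(22.0/2.16) = 0.25837/2.32093 = 0.1113
Extrapolate from 22.0 m to 108.0 m: V₃ = 6.5 × (108.0/22.0)^0.1113 = 6.5 × 1.1938 = 7.7596 kt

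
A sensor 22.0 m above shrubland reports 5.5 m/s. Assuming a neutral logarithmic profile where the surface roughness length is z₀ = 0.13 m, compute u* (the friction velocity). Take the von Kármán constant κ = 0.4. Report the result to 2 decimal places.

u* ≈ 0.43 m/s

Log law: V(z) = (u*/κ) · ln(z/z₀) ⇒ u* = κ · V / ln(z/z₀)
u* = 0.4 × 5.5 / ln(22.0/0.13) = 0.4 × 5.5 / 5.1313
   = 2.2000 / 5.1313 = 0.4287 m/s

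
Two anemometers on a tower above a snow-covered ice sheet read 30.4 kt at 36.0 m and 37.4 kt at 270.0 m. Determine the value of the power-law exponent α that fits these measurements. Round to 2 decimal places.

α ≈ 0.10

Power law: V₂/V₁ = (z₂/z₁)^α ⇒ α = ln(V₂/V₁) / ln(z₂/z₁)
α = ln(37.4/30.4) / ln(270.0/36.0) = ln(1.2303) / ln(7.5000)
  = 0.20723 / 2.01490 = 0.10285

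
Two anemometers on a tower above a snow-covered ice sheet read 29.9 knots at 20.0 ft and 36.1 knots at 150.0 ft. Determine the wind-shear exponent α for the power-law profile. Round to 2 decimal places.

α ≈ 0.09

Power law: V₂/V₁ = (z₂/z₁)^α ⇒ α = ln(V₂/V₁) / ln(z₂/z₁)
α = ln(36.1/29.9) / ln(150.0/20.0) = ln(1.2074) / ln(7.5000)
  = 0.18843 / 2.01490 = 0.09352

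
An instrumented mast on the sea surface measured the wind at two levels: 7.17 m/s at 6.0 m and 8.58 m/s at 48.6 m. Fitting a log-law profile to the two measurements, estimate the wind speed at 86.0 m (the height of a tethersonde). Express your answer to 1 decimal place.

9.0 m/s

Log law: V ∝ ln(z/z₀). From the pair, with r = V₁/V₂ = 0.83566,
ln z₀ = (ln z₁ − r·ln z₂)/(1 − r) = (1.7918 − 0.83566×3.8836)/0.16434 = -8.8456 → z₀ = 0.0001440 m
V₃ = V₁ · ln(z₃/z₀)/ln(z₁/z₀) = 7.17 × 13.2999/10.6374 = 8.9647 m/s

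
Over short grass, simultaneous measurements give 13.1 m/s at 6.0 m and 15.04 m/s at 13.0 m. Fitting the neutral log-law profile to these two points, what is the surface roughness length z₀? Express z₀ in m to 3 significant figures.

z₀ ≈ 0.0324 m

Log law: V(z) ∝ ln(z/z₀). With r = V₁/V₂ = 13.1/15.04 = 0.87101,
r · ln(z₂/z₀) = ln(z₁/z₀) ⇒ ln z₀ = (ln z₁ − r·ln z₂)/(1 − r)
ln z₀ = (1.79176 − 0.87101×2.56495) / 0.12899 = -3.4293
z₀ = exp(-3.4293) = 0.03241 m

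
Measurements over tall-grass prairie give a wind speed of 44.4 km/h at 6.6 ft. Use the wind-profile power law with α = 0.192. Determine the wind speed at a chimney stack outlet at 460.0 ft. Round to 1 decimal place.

100.3 km/h

Power-law profile: V₂ = V₁ · (z₂/z₁)^α
V₂ = 44.4 × (460.0/6.6)^0.192 = 44.4 × (69.6970)^0.192
    = 44.4 × 2.2589 = 100.2952 km/h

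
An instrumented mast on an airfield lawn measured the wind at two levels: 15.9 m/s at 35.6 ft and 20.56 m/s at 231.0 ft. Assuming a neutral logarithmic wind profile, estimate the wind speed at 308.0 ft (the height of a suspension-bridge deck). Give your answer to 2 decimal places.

Log law: V ∝ ln(z/z₀). From the pair, with r = V₁/V₂ = 0.77335,
ln z₀ = (ln z₁ − r·ln z₂)/(1 − r) = (3.5723 − 0.77335×5.4424)/0.22665 = -2.8084 → z₀ = 0.06030 ft
V₃ = V₁ · ln(z₃/z₀)/ln(z₁/z₀) = 15.9 × 8.5385/6.3807 = 21.2769 m/s

21.28 m/s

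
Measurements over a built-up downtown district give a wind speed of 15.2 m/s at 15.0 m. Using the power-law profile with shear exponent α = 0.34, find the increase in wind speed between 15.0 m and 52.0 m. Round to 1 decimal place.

Power law: V₂ = V₁ · (z₂/z₁)^α = 15.2 × (3.4667)^0.34 = 23.1960 m/s
ΔV = 23.1960 − 15.2 = 7.9960 m/s

8.0 m/s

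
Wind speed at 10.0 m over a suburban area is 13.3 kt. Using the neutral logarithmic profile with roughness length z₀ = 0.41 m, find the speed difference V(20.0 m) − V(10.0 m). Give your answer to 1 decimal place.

2.9 kt

Log law: V₂ = V₁ · ln(z₂/z₀)/ln(z₁/z₀) = 13.3 × 3.8873/3.1942 = 16.1861 kt
ΔV = 16.1861 − 13.3 = 2.8861 kt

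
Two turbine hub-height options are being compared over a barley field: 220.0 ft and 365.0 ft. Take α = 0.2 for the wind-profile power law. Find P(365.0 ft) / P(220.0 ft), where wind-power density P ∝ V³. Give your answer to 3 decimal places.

Speed ratio: V_B/V_A = (z_B/z_A)^α = (365.0/220.0)^0.2 = (1.6591)^0.2 = 1.10656
Power-density ratio: P_B/P_A = (V_B/V_A)³ = (1.10656)³ = 1.35495

1.355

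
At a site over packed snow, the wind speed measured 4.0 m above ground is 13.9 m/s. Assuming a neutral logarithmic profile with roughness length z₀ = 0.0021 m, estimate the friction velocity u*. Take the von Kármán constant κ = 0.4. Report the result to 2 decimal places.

u* ≈ 0.74 m/s

Log law: V(z) = (u*/κ) · ln(z/z₀) ⇒ u* = κ · V / ln(z/z₀)
u* = 0.4 × 13.9 / ln(4.0/0.0021) = 0.4 × 13.9 / 7.5521
   = 5.5600 / 7.5521 = 0.7362 m/s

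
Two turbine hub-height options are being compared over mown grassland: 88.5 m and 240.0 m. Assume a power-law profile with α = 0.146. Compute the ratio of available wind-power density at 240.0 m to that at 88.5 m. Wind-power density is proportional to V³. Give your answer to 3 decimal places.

1.548

Speed ratio: V_B/V_A = (z_B/z_A)^α = (240.0/88.5)^0.146 = (2.7119)^0.146 = 1.15680
Power-density ratio: P_B/P_A = (V_B/V_A)³ = (1.15680)³ = 1.54800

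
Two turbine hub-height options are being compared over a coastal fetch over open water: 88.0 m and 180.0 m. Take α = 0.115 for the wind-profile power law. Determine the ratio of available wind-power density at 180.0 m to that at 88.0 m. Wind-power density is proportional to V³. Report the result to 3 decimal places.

Speed ratio: V_B/V_A = (z_B/z_A)^α = (180.0/88.0)^0.115 = (2.0455)^0.115 = 1.08578
Power-density ratio: P_B/P_A = (V_B/V_A)³ = (1.08578)³ = 1.28004

1.280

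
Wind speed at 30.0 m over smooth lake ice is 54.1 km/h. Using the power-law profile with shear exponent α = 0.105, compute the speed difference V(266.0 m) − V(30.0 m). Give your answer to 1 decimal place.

13.9 km/h

Power law: V₂ = V₁ · (z₂/z₁)^α = 54.1 × (8.8667)^0.105 = 68.0318 km/h
ΔV = 68.0318 − 54.1 = 13.9318 km/h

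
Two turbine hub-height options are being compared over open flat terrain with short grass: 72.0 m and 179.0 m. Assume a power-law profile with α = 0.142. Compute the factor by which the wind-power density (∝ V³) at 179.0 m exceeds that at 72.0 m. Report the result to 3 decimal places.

1.474

Speed ratio: V_B/V_A = (z_B/z_A)^α = (179.0/72.0)^0.142 = (2.4861)^0.142 = 1.13806
Power-density ratio: P_B/P_A = (V_B/V_A)³ = (1.13806)³ = 1.47398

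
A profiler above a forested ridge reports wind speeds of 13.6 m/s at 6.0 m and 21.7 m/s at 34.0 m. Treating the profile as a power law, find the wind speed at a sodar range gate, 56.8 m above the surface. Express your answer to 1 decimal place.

24.9 m/s

First find α: α = ln(V₂/V₁)/ln(z₂/z₁) = ln(21.7/13.6)/ln(34.0/6.0) = 0.46724/1.73460 = 0.2694
Extrapolate from 34.0 m to 56.8 m: V₃ = 21.7 × (56.8/34.0)^0.2694 = 21.7 × 1.1482 = 24.9169 m/s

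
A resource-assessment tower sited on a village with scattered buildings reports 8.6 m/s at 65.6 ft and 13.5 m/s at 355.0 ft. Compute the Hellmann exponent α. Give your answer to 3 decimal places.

Power law: V₂/V₁ = (z₂/z₁)^α ⇒ α = ln(V₂/V₁) / ln(z₂/z₁)
α = ln(13.5/8.6) / ln(355.0/65.6) = ln(1.5698) / ln(5.4116)
  = 0.45093 / 1.68854 = 0.26705

α ≈ 0.267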